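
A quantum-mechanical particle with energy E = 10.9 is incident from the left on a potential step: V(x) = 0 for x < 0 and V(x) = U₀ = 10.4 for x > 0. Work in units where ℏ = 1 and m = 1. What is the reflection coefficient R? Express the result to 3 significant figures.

On each side the TISE gives plane waves with k = √(2m(E − V))/ℏ: k₁ = √(2·1·10.9) = 4.669, k₂ = √(2·1·0.5) = 1.000.
Continuity of ψ and ψ′ at the step yields the reflection amplitude r = (k₁ − k₂)/(k₁ + k₂) = 0.6472; thus R = |r|² = 0.4189, T = 0.5811.

R = 0.419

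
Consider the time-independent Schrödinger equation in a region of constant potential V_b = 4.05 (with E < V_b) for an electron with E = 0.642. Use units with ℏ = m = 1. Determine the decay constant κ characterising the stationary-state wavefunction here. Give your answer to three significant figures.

κ = 2.61

Since E < V_b the TISE in this region is ψ'' = κ²ψ with κ = √(2m(V_b − E))/ℏ.
κ = √(2 × 1 × 3.408) = 2.611.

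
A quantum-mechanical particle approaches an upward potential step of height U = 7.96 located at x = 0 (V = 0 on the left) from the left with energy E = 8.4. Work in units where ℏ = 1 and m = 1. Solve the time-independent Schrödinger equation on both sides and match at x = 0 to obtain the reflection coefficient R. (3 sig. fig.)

R = 0.394

The wavenumbers are k₁ = √(2mE)/ℏ = 4.099 on the left and k₂ = √(2m(E − U))/ℏ = 0.9381 on the right.
Continuity of ψ and ψ′ at the step yields the reflection amplitude r = (k₁ − k₂)/(k₁ + k₂) = 0.6275; thus R = |r|² = 0.3938, T = 0.6062.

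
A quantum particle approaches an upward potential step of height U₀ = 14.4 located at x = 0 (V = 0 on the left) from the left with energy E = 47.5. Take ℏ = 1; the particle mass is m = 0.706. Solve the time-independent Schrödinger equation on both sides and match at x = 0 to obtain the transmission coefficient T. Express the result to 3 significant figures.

On each side the TISE gives plane waves with k = √(2m(E − V))/ℏ: k₁ = √(2·0.706·47.5) = 8.190, k₂ = √(2·0.706·33.1) = 6.836.
Matching ψ and ψ′ at x = 0 gives r = (k₁ − k₂)/(k₁ + k₂), so R = r² = 0.008110 and T = 1 − R = 0.9919.

T = 0.992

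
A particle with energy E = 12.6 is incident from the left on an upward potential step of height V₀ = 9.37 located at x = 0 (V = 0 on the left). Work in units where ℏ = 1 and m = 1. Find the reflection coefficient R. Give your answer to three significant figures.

R = 0.107

The wavenumbers are k₁ = √(2mE)/ℏ = 5.020 on the left and k₂ = √(2m(E − V₀))/ℏ = 2.542 on the right.
Matching ψ and ψ′ at x = 0 gives r = (k₁ − k₂)/(k₁ + k₂), so R = r² = 0.1074 and T = 1 − R = 0.8926.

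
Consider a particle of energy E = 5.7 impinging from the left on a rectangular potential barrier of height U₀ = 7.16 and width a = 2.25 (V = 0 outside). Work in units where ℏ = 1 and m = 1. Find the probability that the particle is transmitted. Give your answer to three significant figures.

E < U₀: inside the barrier ψ ∝ e^{±κx} with κ = √(2m(U₀ − E))/ℏ = 1.709.
κa = 3.845, sinh(κa) = 23.36.
The exact tunnelling result is T⁻¹ = 1 + U₀² sinh²(κa) / [4E(U₀ − E)] = 841.7, so T = 0.00119.

T = 0.00119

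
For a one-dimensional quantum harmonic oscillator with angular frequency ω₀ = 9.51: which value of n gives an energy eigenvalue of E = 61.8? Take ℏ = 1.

Invert E_n = (n + ½)ℏω₀: n = E/ℏω₀ − ½ = 5.998, so n = 6.

n = 6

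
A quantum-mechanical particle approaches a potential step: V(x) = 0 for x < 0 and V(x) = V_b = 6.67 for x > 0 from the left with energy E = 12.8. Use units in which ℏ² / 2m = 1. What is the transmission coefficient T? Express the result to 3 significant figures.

T = 0.967

On each side the TISE gives plane waves with k = √(2m(E − V))/ℏ: k₁ = √(2·½·12.8) = 3.578, k₂ = √(2·½·6.13) = 2.476.
Matching ψ and ψ′ at x = 0 gives r = (k₁ − k₂)/(k₁ + k₂), so R = r² = 0.03313 and T = 1 − R = 0.9669.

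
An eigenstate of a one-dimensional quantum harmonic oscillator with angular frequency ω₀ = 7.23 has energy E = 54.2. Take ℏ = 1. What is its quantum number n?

Invert E_n = (n + ½)ℏω₀: n = E/ℏω₀ − ½ = 6.997, so n = 7.

n = 7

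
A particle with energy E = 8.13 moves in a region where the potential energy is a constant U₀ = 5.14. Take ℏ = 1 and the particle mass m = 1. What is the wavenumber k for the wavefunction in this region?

With E > U₀ the solution is oscillatory, ψ ∝ e^{±ikx} with k = √(2m(E − U₀))/ℏ.
k = √(2 × 1 × 2.99) = 2.445.

k = 2.45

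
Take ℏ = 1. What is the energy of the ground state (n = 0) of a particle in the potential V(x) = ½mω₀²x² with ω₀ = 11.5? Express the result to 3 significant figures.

Using E_n = (n + ½)ℏω₀: E_0 = 0.5 × 11.5 = 5.750.

E = 5.75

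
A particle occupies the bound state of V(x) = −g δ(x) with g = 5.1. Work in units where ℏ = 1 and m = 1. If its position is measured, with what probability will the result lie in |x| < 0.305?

P = 0.955

The normalised bound state is ψ = √κ e^{−κ|x|} with κ = mg/ℏ² = 5.100.
P(|x| < d) = ∫_{−d}^{d} κ e^{−2κ|x|} dx = 1 − e^{−2κd} = 1 − e^{−3.111} = 0.9554.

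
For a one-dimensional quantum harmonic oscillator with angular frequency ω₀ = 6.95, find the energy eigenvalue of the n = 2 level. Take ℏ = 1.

E = 17.4

Using E_n = (n + ½)ℏω₀: E_2 = 2.5 × 6.95 = 17.38.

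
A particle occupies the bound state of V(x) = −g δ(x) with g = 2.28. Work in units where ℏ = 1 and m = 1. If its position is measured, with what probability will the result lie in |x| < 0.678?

The normalised bound state is ψ = √κ e^{−κ|x|} with κ = mg/ℏ² = 2.280.
P(|x| < d) = ∫_{−d}^{d} κ e^{−2κ|x|} dx = 1 − e^{−2κd} = 1 − e^{−3.092} = 0.9546.

P = 0.955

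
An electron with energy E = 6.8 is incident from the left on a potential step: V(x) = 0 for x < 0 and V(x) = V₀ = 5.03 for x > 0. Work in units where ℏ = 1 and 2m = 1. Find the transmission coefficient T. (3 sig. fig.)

T = 0.895

The wavenumbers are k₁ = √(2mE)/ℏ = 2.608 on the left and k₂ = √(2m(E − V₀))/ℏ = 1.330 on the right.
Matching ψ and ψ′ at x = 0 gives r = (k₁ − k₂)/(k₁ + k₂), so R = r² = 0.1052 and T = 1 − R = 0.8948.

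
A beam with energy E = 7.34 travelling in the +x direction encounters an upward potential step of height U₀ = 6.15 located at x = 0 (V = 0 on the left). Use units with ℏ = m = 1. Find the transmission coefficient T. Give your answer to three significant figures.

The wavenumbers are k₁ = √(2mE)/ℏ = 3.831 on the left and k₂ = √(2m(E − U₀))/ℏ = 1.543 on the right.
Continuity of ψ and ψ′ at the step yields the reflection amplitude r = (k₁ − k₂)/(k₁ + k₂) = 0.4259; thus R = |r|² = 0.1814, T = 0.8186.

T = 0.819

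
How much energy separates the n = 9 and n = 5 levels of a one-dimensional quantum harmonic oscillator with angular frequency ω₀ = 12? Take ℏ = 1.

E_n = ℏω₀(n + ½), so ΔE = (9 − 5) ℏω₀ = 4 × 12 = 48.00.

ΔE = 48.0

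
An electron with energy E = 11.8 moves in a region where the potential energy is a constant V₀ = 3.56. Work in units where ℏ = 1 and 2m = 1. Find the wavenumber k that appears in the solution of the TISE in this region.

With E > V₀ the solution is oscillatory, ψ ∝ e^{±ikx} with k = √(2m(E − V₀))/ℏ.
k = √(2 × 0.5 × 8.24) = 2.871.

k = 2.87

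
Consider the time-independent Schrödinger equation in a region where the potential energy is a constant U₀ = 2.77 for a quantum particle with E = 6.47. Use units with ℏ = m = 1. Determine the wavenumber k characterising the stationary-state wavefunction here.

With E > U₀ the solution is oscillatory, ψ ∝ e^{±ikx} with k = √(2m(E − U₀))/ℏ.
k = √(2 × 1 × 3.7) = 2.720.

k = 2.72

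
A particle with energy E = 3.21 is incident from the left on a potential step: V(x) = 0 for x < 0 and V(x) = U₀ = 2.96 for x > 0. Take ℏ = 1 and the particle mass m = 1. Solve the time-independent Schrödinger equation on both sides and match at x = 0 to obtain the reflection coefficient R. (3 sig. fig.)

R = 0.318

On each side the TISE gives plane waves with k = √(2m(E − V))/ℏ: k₁ = √(2·1·3.21) = 2.534, k₂ = √(2·1·0.25) = 0.7071.
Matching ψ and ψ′ at x = 0 gives r = (k₁ − k₂)/(k₁ + k₂), so R = r² = 0.3177 and T = 1 − R = 0.6823.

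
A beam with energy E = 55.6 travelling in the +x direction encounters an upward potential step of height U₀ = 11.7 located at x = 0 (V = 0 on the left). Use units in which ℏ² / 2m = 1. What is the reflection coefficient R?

R = 0.00348

The wavenumbers are k₁ = √(2mE)/ℏ = 7.457 on the left and k₂ = √(2m(E − U₀))/ℏ = 6.626 on the right.
Matching ψ and ψ′ at x = 0 gives r = (k₁ − k₂)/(k₁ + k₂), so R = r² = 0.003481 and T = 1 − R = 0.9965.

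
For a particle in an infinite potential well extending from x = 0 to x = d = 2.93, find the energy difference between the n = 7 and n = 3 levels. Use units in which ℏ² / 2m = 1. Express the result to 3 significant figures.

E_n = n²π²ℏ²/(2md²), so ΔE = (7² − 3²) π²ℏ²/(2md²).
ΔE = 40 × π² / (2 × 0.5 × 2.93²) = 45.99.

ΔE = 46.0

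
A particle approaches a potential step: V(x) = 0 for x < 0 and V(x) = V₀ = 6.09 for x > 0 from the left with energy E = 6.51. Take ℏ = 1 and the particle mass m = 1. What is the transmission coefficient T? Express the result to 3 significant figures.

On each side the TISE gives plane waves with k = √(2m(E − V))/ℏ: k₁ = √(2·1·6.51) = 3.608, k₂ = √(2·1·0.42) = 0.9165.
Matching ψ and ψ′ at x = 0 gives r = (k₁ − k₂)/(k₁ + k₂), so R = r² = 0.3539 and T = 1 − R = 0.6461.

T = 0.646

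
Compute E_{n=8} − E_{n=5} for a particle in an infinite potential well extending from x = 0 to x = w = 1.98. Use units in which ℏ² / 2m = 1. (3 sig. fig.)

E_n = n²π²ℏ²/(2mw²), so ΔE = (8² − 5²) π²ℏ²/(2mw²).
ΔE = 39 × π² / (2 × 0.5 × 1.98²) = 98.18.

ΔE = 98.2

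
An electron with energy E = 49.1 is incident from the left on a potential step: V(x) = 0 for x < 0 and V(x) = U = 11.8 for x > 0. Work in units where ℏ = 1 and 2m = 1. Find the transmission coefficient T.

T = 0.995

The wavenumbers are k₁ = √(2mE)/ℏ = 7.007 on the left and k₂ = √(2m(E − U))/ℏ = 6.107 on the right.
Matching ψ and ψ′ at x = 0 gives r = (k₁ − k₂)/(k₁ + k₂), so R = r² = 0.004707 and T = 1 − R = 0.9953.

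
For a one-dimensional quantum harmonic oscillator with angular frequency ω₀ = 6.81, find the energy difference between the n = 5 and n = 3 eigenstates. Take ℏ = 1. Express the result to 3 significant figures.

ΔE = 13.6

E_n = ℏω₀(n + ½), so ΔE = (5 − 3) ℏω₀ = 2 × 6.81 = 13.62.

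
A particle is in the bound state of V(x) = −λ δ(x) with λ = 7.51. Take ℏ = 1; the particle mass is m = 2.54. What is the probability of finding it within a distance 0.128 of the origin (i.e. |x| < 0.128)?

The normalised bound state is ψ = √κ e^{−κ|x|} with κ = mλ/ℏ² = 19.08.
P(|x| < d) = ∫_{−d}^{d} κ e^{−2κ|x|} dx = 1 − e^{−2κd} = 1 − e^{−4.883} = 0.9924.

P = 0.992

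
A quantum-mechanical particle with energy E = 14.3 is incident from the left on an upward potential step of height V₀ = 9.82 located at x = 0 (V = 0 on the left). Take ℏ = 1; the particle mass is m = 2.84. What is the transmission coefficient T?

On each side the TISE gives plane waves with k = √(2m(E − V))/ℏ: k₁ = √(2·2.84·14.3) = 9.012, k₂ = √(2·2.84·4.48) = 5.044.
Matching ψ and ψ′ at x = 0 gives r = (k₁ − k₂)/(k₁ + k₂), so R = r² = 0.07968 and T = 1 − R = 0.9203.

T = 0.920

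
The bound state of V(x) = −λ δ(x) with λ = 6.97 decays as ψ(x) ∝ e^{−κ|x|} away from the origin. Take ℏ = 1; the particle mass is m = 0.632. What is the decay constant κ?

Integrate −(ℏ²/2m)ψ'' − λδ(x)ψ = Eψ from −ε to +ε: the ψ'' term gives ψ'(0⁺) − ψ'(0⁻) and the δ term gives −(2mλ/ℏ²)ψ(0).
With ψ ∝ e^{−κ|x|} this yields −2κ = −2mλ/ℏ², so κ = mλ/ℏ² = 4.405.

κ = 4.41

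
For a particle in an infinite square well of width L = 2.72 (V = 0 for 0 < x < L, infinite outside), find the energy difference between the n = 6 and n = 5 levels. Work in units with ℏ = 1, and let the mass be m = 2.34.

ΔE = 3.14

E_n = n²π²ℏ²/(2mL²), so ΔE = (6² − 5²) π²ℏ²/(2mL²).
ΔE = 11 × π² / (2 × 2.34 × 2.72²) = 3.136.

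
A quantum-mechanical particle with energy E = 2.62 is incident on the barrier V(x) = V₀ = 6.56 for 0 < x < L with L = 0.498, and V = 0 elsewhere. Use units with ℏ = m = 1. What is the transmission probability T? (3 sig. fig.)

T = 0.210

Since E < V₀ the interior solution is evanescent with decay constant κ = √(2m(V₀ − E))/ℏ = 2.807.
κL = 1.398, sinh(κL) = 1.900.
The exact tunnelling result is T⁻¹ = 1 + V₀² sinh²(κL) / [4E(V₀ − E)] = 4.762, so T = 0.210.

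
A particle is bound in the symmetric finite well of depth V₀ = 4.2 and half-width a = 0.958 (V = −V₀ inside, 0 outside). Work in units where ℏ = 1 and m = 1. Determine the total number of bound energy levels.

N = 2

The dimensionless depth is z₀ = a√(2mV₀)/ℏ = 0.958 × √(8.400) = 2.777.
The even/odd transcendental equations gain one root per π/2 in z₀, giving N = 1 + ⌊2z₀/π⌋ = 1 + ⌊1.768⌋ = 2.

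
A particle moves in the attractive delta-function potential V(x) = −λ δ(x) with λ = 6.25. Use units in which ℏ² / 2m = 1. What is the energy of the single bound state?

E = -9.77

The bound state is ψ(x) = √κ e^{−κ|x|}. The derivative jump ψ'(0⁺) − ψ'(0⁻) = −(2mλ/ℏ²)ψ(0) fixes κ = mλ/ℏ² = 3.125.
Then E = −ℏ²κ²/(2m) = −mλ²/(2ℏ²) = -9.766.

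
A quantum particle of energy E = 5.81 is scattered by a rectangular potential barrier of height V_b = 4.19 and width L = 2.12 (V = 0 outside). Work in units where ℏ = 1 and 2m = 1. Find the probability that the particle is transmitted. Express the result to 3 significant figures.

T = 0.921

E > V_b: inside the barrier k₂ = √(2m(E − V_b))/ℏ = 1.273, k₂L = 2.698.
Matching at both interfaces gives T⁻¹ = 1 + V_b² sin²(k₂L) / [4E(E − V_b)] = 1.086, hence T = 0.921.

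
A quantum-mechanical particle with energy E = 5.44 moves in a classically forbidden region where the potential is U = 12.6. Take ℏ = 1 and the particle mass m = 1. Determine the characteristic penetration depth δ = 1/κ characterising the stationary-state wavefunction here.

Since E < U the TISE in this region is ψ'' = κ²ψ with κ = √(2m(U − E))/ℏ.
κ = √(2 × 1 × 7.16) = 3.784. The penetration depth is δ = 1/κ = 0.264.

δ = 0.264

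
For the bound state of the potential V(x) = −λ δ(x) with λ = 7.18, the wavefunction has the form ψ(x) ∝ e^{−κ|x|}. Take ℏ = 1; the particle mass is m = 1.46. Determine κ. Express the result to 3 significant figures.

κ = 10.5

Integrating the TISE across x = 0 gives the cusp condition ψ'(0⁺) − ψ'(0⁻) = −(2mλ/ℏ²)ψ(0).
With ψ ∝ e^{−κ|x|} this yields −2κ = −2mλ/ℏ², so κ = mλ/ℏ² = 10.48.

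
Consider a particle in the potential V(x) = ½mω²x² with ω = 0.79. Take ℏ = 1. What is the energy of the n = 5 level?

E = 4.35

The oscillator eigenvalues are E_n = ℏω(n + ½), so E_5 = 0.79 × 5.5 = 4.345.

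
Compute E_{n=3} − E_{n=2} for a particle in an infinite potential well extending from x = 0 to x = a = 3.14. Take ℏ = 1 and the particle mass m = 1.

E_n = n²π²ℏ²/(2ma²), so ΔE = (3² − 2²) π²ℏ²/(2ma²).
ΔE = 5 × π² / (2 × 1 × 3.14²) = 2.503.

ΔE = 2.50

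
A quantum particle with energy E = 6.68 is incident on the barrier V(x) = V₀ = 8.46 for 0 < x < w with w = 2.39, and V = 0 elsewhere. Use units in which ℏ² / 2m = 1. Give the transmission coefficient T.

E < V₀: inside the barrier ψ ∝ e^{±κx} with κ = √(2m(V₀ − E))/ℏ = 1.334.
κw = 3.189, sinh(κw) = 12.11.
Matching ψ, ψ′ at both faces gives T = [1 + V₀² sinh²(κw) / (4E(V₀ − E))]⁻¹ = 1/221.6 = 0.00451.

T = 0.00451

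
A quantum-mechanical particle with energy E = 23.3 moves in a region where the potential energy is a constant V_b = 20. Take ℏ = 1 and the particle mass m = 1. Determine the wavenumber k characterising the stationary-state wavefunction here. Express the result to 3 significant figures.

With E > V_b the solution is oscillatory, ψ ∝ e^{±ikx} with k = √(2m(E − V_b))/ℏ.
k = √(2 × 1 × 3.3) = 2.569.

k = 2.57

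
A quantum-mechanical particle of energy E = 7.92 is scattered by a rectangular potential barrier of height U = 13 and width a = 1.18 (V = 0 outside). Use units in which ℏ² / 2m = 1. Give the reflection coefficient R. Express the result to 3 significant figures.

R = 0.982

Since E < U the interior solution is evanescent with decay constant κ = √(2m(U − E))/ℏ = 2.254.
κa = 2.660, sinh(κa) = 7.110.
Matching ψ, ψ′ at both faces gives T = [1 + U² sinh²(κa) / (4E(U − E))]⁻¹ = 1/54.09 = 0.0185.
R = 1 − T = 0.982.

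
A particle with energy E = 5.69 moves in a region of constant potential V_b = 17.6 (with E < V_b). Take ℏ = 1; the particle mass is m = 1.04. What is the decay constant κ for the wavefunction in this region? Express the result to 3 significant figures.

κ = 4.98

Since E < V_b the TISE in this region is ψ'' = κ²ψ with κ = √(2m(V_b − E))/ℏ.
κ = √(2 × 1.04 × 11.91) = 4.977.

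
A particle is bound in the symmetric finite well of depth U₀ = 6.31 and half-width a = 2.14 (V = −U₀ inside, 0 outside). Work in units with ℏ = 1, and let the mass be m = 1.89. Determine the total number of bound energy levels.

N = 7

The dimensionless depth is z₀ = a√(2mU₀)/ℏ = 2.14 × √(23.85) = 10.45.
A new bound state (alternating even/odd) appears each time z₀ passes a multiple of π/2, so N = ⌊2z₀/π⌋ + 1 = ⌊6.654⌋ + 1 = 7.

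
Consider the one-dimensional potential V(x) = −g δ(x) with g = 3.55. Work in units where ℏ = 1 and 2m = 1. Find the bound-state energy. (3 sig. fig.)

E = -3.15

The bound state is ψ(x) = √κ e^{−κ|x|}. The derivative jump ψ'(0⁺) − ψ'(0⁻) = −(2mg/ℏ²)ψ(0) fixes κ = mg/ℏ² = 1.775.
Then E = −ℏ²κ²/(2m) = −mg²/(2ℏ²) = -3.151.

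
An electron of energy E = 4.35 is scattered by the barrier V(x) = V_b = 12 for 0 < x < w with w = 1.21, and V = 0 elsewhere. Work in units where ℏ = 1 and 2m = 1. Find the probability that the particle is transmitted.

T = 0.00457

E < V_b: inside the barrier ψ ∝ e^{±κx} with κ = √(2m(V_b − E))/ℏ = 2.766.
κw = 3.347, sinh(κw) = 14.19.
Matching ψ, ψ′ at both faces gives T = [1 + V_b² sinh²(κw) / (4E(V_b − E))]⁻¹ = 1/218.7 = 0.00457.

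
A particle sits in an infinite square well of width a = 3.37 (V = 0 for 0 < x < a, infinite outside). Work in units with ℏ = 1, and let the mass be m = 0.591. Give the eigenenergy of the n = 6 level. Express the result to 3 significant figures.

E = 26.5

The infinite-well eigenfunctions ψ_n = √(2/a) sin(nπx/a) vanish at both walls, giving E_n = n²π²ℏ²/(2ma²).
E_6 = 6² × π² / (2 × 0.591 × 3.37²) = 26.47.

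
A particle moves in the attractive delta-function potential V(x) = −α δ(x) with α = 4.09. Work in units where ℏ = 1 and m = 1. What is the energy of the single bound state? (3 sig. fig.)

The bound state is ψ(x) = √κ e^{−κ|x|}. The derivative jump ψ'(0⁺) − ψ'(0⁻) = −(2mα/ℏ²)ψ(0) fixes κ = mα/ℏ² = 4.090.
Then E = −ℏ²κ²/(2m) = −mα²/(2ℏ²) = -8.364.

E = -8.36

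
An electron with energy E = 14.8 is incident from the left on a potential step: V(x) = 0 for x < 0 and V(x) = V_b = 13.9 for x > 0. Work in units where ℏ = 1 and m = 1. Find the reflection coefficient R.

R = 0.365

On each side the TISE gives plane waves with k = √(2m(E − V))/ℏ: k₁ = √(2·1·14.8) = 5.441, k₂ = √(2·1·0.9) = 1.342.
Matching ψ and ψ′ at x = 0 gives r = (k₁ − k₂)/(k₁ + k₂), so R = r² = 0.3653 and T = 1 − R = 0.6347.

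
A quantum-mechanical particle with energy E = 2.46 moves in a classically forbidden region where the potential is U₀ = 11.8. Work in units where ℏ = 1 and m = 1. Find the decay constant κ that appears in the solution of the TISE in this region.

κ = 4.32

Since E < U₀ the TISE in this region is ψ'' = κ²ψ with κ = √(2m(U₀ − E))/ℏ.
κ = √(2 × 1 × 9.34) = 4.322.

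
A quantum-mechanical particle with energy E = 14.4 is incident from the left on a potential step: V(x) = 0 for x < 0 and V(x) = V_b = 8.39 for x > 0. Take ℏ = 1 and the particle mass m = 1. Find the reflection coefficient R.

The wavenumbers are k₁ = √(2mE)/ℏ = 5.367 on the left and k₂ = √(2m(E − V_b))/ℏ = 3.467 on the right.
Matching ψ and ψ′ at x = 0 gives r = (k₁ − k₂)/(k₁ + k₂), so R = r² = 0.04624 and T = 1 − R = 0.9538.

R = 0.0462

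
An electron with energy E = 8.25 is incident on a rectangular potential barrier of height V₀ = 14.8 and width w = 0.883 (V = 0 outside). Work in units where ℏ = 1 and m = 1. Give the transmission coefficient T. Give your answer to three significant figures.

Since E < V₀ the interior solution is evanescent with decay constant κ = √(2m(V₀ − E))/ℏ = 3.619.
κw = 3.196, sinh(κw) = 12.20.
The exact tunnelling result is T⁻¹ = 1 + V₀² sinh²(κw) / [4E(V₀ − E)] = 151.7, so T = 0.00659.

T = 0.00659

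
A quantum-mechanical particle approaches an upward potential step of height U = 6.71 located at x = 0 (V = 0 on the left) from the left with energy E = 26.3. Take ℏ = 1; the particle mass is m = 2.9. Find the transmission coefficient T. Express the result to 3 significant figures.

On each side the TISE gives plane waves with k = √(2m(E − V))/ℏ: k₁ = √(2·2.9·26.3) = 12.35, k₂ = √(2·2.9·19.59) = 10.66.
Matching ψ and ψ′ at x = 0 gives r = (k₁ − k₂)/(k₁ + k₂), so R = r² = 0.005403 and T = 1 − R = 0.9946.

T = 0.995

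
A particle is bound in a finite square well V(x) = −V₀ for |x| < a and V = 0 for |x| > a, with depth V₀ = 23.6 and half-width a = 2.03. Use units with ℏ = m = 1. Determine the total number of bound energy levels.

N = 9

Define the well-strength parameter z₀ = (a/ℏ)√(2mV₀) = 2.03 × √(2·1·23.6) = 13.95.
A new bound state (alternating even/odd) appears each time z₀ passes a multiple of π/2, so N = ⌊2z₀/π⌋ + 1 = ⌊8.879⌋ + 1 = 9.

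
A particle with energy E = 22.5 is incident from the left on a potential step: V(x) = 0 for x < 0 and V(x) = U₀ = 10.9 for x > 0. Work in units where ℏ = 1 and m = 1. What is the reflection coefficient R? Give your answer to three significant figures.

R = 0.0269

On each side the TISE gives plane waves with k = √(2m(E − V))/ℏ: k₁ = √(2·1·22.5) = 6.708, k₂ = √(2·1·11.6) = 4.817.
Matching ψ and ψ′ at x = 0 gives r = (k₁ − k₂)/(k₁ + k₂), so R = r² = 0.02694 and T = 1 − R = 0.9731.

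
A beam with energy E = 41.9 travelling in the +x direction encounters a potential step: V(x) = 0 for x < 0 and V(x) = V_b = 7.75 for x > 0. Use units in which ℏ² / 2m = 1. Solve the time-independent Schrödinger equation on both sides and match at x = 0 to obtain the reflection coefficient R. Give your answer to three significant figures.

R = 0.00261

On each side the TISE gives plane waves with k = √(2m(E − V))/ℏ: k₁ = √(2·½·41.9) = 6.473, k₂ = √(2·½·34.15) = 5.844.
Matching ψ and ψ′ at x = 0 gives r = (k₁ − k₂)/(k₁ + k₂), so R = r² = 0.002610 and T = 1 − R = 0.9974.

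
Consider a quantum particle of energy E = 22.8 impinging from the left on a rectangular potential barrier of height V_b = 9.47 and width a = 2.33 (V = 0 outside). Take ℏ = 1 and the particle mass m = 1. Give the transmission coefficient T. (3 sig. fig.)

Above the barrier the interior wavenumber is k₂ = √(2m(E − V_b))/ℏ = 5.163, giving phase k₂a = 12.03.
Matching at both interfaces gives T⁻¹ = 1 + V_b² sin²(k₂a) / [4E(E − V_b)] = 1.019, hence T = 0.981.

T = 0.981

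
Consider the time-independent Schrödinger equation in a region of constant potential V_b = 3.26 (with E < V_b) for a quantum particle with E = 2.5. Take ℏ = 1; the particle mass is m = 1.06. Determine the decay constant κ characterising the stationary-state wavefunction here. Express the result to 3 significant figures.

κ = 1.27

Since E < V_b the TISE in this region is ψ'' = κ²ψ with κ = √(2m(V_b − E))/ℏ.
κ = √(2 × 1.06 × 0.76) = 1.269.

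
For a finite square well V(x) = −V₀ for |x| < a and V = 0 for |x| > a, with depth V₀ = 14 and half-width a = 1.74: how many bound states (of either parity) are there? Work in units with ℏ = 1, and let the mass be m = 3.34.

N = 11

Define the well-strength parameter z₀ = (a/ℏ)√(2mV₀) = 1.74 × √(2·3.34·14) = 16.83.
The even/odd transcendental equations gain one root per π/2 in z₀, giving N = 1 + ⌊2z₀/π⌋ = 1 + ⌊10.71⌋ = 11.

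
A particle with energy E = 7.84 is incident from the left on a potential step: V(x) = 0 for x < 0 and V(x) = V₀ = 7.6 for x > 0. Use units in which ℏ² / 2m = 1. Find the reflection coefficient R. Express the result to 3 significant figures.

R = 0.493

The wavenumbers are k₁ = √(2mE)/ℏ = 2.800 on the left and k₂ = √(2m(E − V₀))/ℏ = 0.4899 on the right.
Matching ψ and ψ′ at x = 0 gives r = (k₁ − k₂)/(k₁ + k₂), so R = r² = 0.4931 and T = 1 − R = 0.5069.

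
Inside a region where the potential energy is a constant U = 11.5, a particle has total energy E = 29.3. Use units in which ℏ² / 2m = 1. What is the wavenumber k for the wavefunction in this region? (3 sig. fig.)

With E > U the solution is oscillatory, ψ ∝ e^{±ikx} with k = √(2m(E − U))/ℏ.
k = √(2 × 0.5 × 17.8) = 4.219.

k = 4.22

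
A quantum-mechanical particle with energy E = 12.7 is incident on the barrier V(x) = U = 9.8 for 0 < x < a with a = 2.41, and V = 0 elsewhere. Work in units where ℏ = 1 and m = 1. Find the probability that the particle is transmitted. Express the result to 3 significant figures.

E > U: inside the barrier k₂ = √(2m(E − U))/ℏ = 2.408, k₂a = 5.804.
Matching at both interfaces gives T⁻¹ = 1 + U² sin²(k₂a) / [4E(E − U)] = 1.139, hence T = 0.878.

T = 0.878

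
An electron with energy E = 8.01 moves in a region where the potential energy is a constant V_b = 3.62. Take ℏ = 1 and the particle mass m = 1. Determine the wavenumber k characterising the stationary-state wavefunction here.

k = 2.96

With E > V_b the solution is oscillatory, ψ ∝ e^{±ikx} with k = √(2m(E − V_b))/ℏ.
k = √(2 × 1 × 4.39) = 2.963.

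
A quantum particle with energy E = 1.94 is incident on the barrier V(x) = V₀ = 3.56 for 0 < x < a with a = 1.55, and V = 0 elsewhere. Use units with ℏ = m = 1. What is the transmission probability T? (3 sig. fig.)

T = 0.0149

E < V₀: inside the barrier ψ ∝ e^{±κx} with κ = √(2m(V₀ − E))/ℏ = 1.800.
κa = 2.790, sinh(κa) = 8.110.
The exact tunnelling result is T⁻¹ = 1 + V₀² sinh²(κa) / [4E(V₀ − E)] = 67.30, so T = 0.0149.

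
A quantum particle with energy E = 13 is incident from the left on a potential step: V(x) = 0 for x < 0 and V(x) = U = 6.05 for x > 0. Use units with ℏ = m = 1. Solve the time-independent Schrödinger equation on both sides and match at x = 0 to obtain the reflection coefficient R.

On each side the TISE gives plane waves with k = √(2m(E − V))/ℏ: k₁ = √(2·1·13) = 5.099, k₂ = √(2·1·6.95) = 3.728.
Matching ψ and ψ′ at x = 0 gives r = (k₁ − k₂)/(k₁ + k₂), so R = r² = 0.02411 and T = 1 − R = 0.9759.

R = 0.0241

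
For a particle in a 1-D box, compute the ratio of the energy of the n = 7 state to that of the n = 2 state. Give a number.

12.25

E_n = n²π²ℏ²/(2mL²) so the ratio is n₂²/n₁² = 49/4 = 12.25.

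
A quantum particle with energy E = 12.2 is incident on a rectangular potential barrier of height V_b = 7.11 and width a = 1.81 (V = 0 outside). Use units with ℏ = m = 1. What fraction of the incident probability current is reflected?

Above the barrier the interior wavenumber is k₂ = √(2m(E − V_b))/ℏ = 3.191, giving phase k₂a = 5.775.
Matching at both interfaces gives T⁻¹ = 1 + V_b² sin²(k₂a) / [4E(E − V_b)] = 1.048, hence T = 0.954.
R = 1 − T = 0.0460.

R = 0.0460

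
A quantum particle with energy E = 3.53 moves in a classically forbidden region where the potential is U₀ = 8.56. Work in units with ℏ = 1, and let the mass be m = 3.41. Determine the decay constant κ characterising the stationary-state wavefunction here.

Since E < U₀ the TISE in this region is ψ'' = κ²ψ with κ = √(2m(U₀ − E))/ℏ.
κ = √(2 × 3.41 × 5.03) = 5.857.

κ = 5.86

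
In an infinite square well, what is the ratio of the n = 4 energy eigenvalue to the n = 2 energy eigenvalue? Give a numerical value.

4

Since E_n ∝ n², the ratio is (4/2)² = 4.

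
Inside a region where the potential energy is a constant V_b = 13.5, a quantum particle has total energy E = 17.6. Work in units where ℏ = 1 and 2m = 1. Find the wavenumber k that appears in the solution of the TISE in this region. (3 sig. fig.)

k = 2.02

With E > V_b the solution is oscillatory, ψ ∝ e^{±ikx} with k = √(2m(E − V_b))/ℏ.
k = √(2 × 0.5 × 4.1) = 2.025.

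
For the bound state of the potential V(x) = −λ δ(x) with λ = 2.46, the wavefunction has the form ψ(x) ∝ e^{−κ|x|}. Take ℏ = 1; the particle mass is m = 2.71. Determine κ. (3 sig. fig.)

κ = 6.67

Integrating the TISE across x = 0 gives the cusp condition ψ'(0⁺) − ψ'(0⁻) = −(2mλ/ℏ²)ψ(0).
With ψ ∝ e^{−κ|x|} this yields −2κ = −2mλ/ℏ², so κ = mλ/ℏ² = 6.667.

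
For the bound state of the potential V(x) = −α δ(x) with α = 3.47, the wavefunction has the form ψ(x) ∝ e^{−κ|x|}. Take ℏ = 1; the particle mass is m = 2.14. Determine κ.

κ = 7.43

Integrate −(ℏ²/2m)ψ'' − αδ(x)ψ = Eψ from −ε to +ε: the ψ'' term gives ψ'(0⁺) − ψ'(0⁻) and the δ term gives −(2mα/ℏ²)ψ(0).
With ψ ∝ e^{−κ|x|} this yields −2κ = −2mα/ℏ², so κ = mα/ℏ² = 7.426.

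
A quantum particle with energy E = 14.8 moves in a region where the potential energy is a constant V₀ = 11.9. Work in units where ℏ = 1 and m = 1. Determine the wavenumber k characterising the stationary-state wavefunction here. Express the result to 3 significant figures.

With E > V₀ the solution is oscillatory, ψ ∝ e^{±ikx} with k = √(2m(E − V₀))/ℏ.
k = √(2 × 1 × 2.9) = 2.408.

k = 2.41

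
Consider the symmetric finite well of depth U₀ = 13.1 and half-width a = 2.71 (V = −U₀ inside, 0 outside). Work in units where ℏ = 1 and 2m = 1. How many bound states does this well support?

N = 7

Define the well-strength parameter z₀ = (a/ℏ)√(2mU₀) = 2.71 × √(2·0.5·13.1) = 9.809.
The even/odd transcendental equations gain one root per π/2 in z₀, giving N = 1 + ⌊2z₀/π⌋ = 1 + ⌊6.244⌋ = 7.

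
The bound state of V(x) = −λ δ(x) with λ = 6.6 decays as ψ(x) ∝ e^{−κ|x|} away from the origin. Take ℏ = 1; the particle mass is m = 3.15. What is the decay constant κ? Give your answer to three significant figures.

κ = 20.8

Integrating the TISE across x = 0 gives the cusp condition ψ'(0⁺) − ψ'(0⁻) = −(2mλ/ℏ²)ψ(0).
With ψ ∝ e^{−κ|x|} this yields −2κ = −2mλ/ℏ², so κ = mλ/ℏ² = 20.79.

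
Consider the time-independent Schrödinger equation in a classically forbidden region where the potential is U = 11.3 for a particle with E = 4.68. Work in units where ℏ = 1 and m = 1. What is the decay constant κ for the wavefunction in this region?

Since E < U the TISE in this region is ψ'' = κ²ψ with κ = √(2m(U − E))/ℏ.
κ = √(2 × 1 × 6.62) = 3.639.

κ = 3.64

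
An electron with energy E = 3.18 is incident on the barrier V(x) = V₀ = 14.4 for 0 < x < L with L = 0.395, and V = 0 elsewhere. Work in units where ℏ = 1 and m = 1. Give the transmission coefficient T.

T = 0.0641

Since E < V₀ the interior solution is evanescent with decay constant κ = √(2m(V₀ − E))/ℏ = 4.737.
κL = 1.871, sinh(κL) = 3.171.
The exact tunnelling result is T⁻¹ = 1 + V₀² sinh²(κL) / [4E(V₀ − E)] = 15.61, so T = 0.0641.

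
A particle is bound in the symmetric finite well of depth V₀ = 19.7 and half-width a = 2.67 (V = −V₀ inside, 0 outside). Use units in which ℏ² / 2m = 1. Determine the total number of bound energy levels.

The dimensionless depth is z₀ = a√(2mV₀)/ℏ = 2.67 × √(19.70) = 11.85.
A new bound state (alternating even/odd) appears each time z₀ passes a multiple of π/2, so N = ⌊2z₀/π⌋ + 1 = ⌊7.544⌋ + 1 = 8.

N = 8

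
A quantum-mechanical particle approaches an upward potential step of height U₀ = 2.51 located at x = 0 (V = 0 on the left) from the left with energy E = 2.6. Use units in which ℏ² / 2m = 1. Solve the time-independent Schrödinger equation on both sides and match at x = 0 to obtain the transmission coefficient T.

T = 0.529

On each side the TISE gives plane waves with k = √(2m(E − V))/ℏ: k₁ = √(2·½·2.6) = 1.612, k₂ = √(2·½·0.09) = 0.3000.
Matching ψ and ψ′ at x = 0 gives r = (k₁ − k₂)/(k₁ + k₂), so R = r² = 0.4710 and T = 1 − R = 0.5290.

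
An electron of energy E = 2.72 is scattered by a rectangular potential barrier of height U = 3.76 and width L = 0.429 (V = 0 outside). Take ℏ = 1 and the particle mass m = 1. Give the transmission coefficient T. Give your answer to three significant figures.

T = 0.648

E < U: inside the barrier ψ ∝ e^{±κx} with κ = √(2m(U − E))/ℏ = 1.442.
κL = 0.6187, sinh(κL) = 0.6589.
Matching ψ, ψ′ at both faces gives T = [1 + U² sinh²(κL) / (4E(U − E))]⁻¹ = 1/1.543 = 0.648.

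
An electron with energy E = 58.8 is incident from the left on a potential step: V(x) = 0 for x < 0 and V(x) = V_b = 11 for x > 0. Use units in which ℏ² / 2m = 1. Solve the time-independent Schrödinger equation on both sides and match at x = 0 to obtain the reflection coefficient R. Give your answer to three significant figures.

On each side the TISE gives plane waves with k = √(2m(E − V))/ℏ: k₁ = √(2·½·58.8) = 7.668, k₂ = √(2·½·47.8) = 6.914.
Matching ψ and ψ′ at x = 0 gives r = (k₁ − k₂)/(k₁ + k₂), so R = r² = 0.002676 and T = 1 − R = 0.9973.

R = 0.00268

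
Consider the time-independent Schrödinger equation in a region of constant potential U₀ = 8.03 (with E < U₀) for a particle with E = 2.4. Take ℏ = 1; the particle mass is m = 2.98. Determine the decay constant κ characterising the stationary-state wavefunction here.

Since E < U₀ the TISE in this region is ψ'' = κ²ψ with κ = √(2m(U₀ − E))/ℏ.
κ = √(2 × 2.98 × 5.63) = 5.793.

κ = 5.79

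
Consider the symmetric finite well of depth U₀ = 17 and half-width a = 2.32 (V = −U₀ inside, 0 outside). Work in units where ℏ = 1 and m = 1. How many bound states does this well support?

N = 9

The dimensionless depth is z₀ = a√(2mU₀)/ℏ = 2.32 × √(34.00) = 13.53.
A new bound state (alternating even/odd) appears each time z₀ passes a multiple of π/2, so N = ⌊2z₀/π⌋ + 1 = ⌊8.612⌋ + 1 = 9.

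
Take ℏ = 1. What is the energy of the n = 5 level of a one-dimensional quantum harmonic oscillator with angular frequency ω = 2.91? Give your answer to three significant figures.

E = 16.0

Using E_n = (n + ½)ℏω: E_5 = 5.5 × 2.91 = 16.01.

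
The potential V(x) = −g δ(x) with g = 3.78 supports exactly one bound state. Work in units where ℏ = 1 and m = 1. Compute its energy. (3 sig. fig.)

E = -7.14

The bound state is ψ(x) = √κ e^{−κ|x|}. The derivative jump ψ'(0⁺) − ψ'(0⁻) = −(2mg/ℏ²)ψ(0) fixes κ = mg/ℏ² = 3.780.
Then E = −ℏ²κ²/(2m) = −mg²/(2ℏ²) = -7.144.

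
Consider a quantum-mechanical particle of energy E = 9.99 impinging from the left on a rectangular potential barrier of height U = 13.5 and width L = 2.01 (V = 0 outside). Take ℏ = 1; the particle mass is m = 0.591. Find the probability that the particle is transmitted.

E < U: inside the barrier ψ ∝ e^{±κx} with κ = √(2m(U − E))/ℏ = 2.037.
κL = 4.094, sinh(κL) = 29.98.
Matching ψ, ψ′ at both faces gives T = [1 + U² sinh²(κL) / (4E(U − E))]⁻¹ = 1/1169 = 0.000855.

T = 0.000855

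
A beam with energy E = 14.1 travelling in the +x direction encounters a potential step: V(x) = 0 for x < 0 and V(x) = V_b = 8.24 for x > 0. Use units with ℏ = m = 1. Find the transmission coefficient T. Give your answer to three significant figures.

On each side the TISE gives plane waves with k = √(2m(E − V))/ℏ: k₁ = √(2·1·14.1) = 5.310, k₂ = √(2·1·5.86) = 3.423.
Matching ψ and ψ′ at x = 0 gives r = (k₁ − k₂)/(k₁ + k₂), so R = r² = 0.04668 and T = 1 − R = 0.9533.

T = 0.953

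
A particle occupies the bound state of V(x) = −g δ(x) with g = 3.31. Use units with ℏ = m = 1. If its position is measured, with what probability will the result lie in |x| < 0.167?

The normalised bound state is ψ = √κ e^{−κ|x|} with κ = mg/ℏ² = 3.310.
P(|x| < d) = ∫_{−d}^{d} κ e^{−2κ|x|} dx = 1 − e^{−2κd} = 1 − e^{−1.106} = 0.6690.

P = 0.669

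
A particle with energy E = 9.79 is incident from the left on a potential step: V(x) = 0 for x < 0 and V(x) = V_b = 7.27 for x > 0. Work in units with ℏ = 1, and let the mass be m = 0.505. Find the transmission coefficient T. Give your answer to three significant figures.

T = 0.893

On each side the TISE gives plane waves with k = √(2m(E − V))/ℏ: k₁ = √(2·0.505·9.79) = 3.145, k₂ = √(2·0.505·2.52) = 1.595.
Matching ψ and ψ′ at x = 0 gives r = (k₁ − k₂)/(k₁ + k₂), so R = r² = 0.1068 and T = 1 − R = 0.8932.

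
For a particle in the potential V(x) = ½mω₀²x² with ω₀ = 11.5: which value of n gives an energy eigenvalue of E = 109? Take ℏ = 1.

Invert E_n = (n + ½)ℏω₀: n = E/ℏω₀ − ½ = 8.978, so n = 9.

n = 9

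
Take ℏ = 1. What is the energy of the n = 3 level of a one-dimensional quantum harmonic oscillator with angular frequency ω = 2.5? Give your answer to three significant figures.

The oscillator eigenvalues are E_n = ℏω(n + ½), so E_3 = 2.5 × 3.5 = 8.750.

E = 8.75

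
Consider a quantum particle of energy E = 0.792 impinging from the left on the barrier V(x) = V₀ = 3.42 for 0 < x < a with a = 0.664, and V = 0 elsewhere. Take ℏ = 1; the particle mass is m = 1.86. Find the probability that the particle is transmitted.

Since E < V₀ the interior solution is evanescent with decay constant κ = √(2m(V₀ − E))/ℏ = 3.127.
κa = 2.076, sinh(κa) = 3.924.
The exact tunnelling result is T⁻¹ = 1 + V₀² sinh²(κa) / [4E(V₀ − E)] = 22.63, so T = 0.0442.

T = 0.0442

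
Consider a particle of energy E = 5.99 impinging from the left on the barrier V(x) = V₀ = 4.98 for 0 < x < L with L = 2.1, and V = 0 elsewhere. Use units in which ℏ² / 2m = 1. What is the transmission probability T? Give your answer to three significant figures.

T = 0.570

E > V₀: inside the barrier k₂ = √(2m(E − V₀))/ℏ = 1.005, k₂L = 2.110.
T = [1 + V₀² sin²(k₂L) / (4E(E − V₀))]⁻¹ = 1/1.754 = 0.570.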